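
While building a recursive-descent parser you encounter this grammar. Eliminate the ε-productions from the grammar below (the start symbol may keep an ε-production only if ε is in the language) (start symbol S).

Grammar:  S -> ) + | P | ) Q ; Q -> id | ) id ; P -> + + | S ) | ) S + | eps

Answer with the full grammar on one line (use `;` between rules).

S -> ) + | P | ) Q | ε; Q -> id | ) id; P -> + + | S ) | ) | ) S + | ) +

Nullable nonterminals: {P, S}.
ε ∈ L(G) since S is nullable, so keep S → ε.
For each production, add variants omitting each subset of nullable occurrences: P → S ) gives S ) | ). P → ) S + gives ) S + | ) +.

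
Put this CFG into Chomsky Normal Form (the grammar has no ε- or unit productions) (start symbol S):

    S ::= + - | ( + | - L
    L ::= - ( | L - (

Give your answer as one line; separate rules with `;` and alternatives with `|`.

S ::= X1 X2 | X3 X1 | X2 L; L ::= X2 X3 | L Y1; X1 ::= +; X2 ::= -; X3 ::= (; Y1 ::= X2 X3

Introduce a nonterminal for each terminal appearing in a rule of length ≥ 2: X1 → +, X2 → -, X3 → (.
Binarize each right-hand side of length ≥ 3 by chaining fresh nonterminals (Y1, Y2, …): affected rules were L → L X2 X3.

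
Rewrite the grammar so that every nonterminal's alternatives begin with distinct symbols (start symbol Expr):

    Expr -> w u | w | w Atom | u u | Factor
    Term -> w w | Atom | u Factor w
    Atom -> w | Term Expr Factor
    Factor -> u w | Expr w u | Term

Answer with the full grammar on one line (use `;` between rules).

Expr has alternatives sharing prefix 'w': factor to Expr → w Expr1 with Expr1 → u | ε | Atom.

Expr -> u u | Factor | w Expr1; Term -> w w | Atom | u Factor w; Atom -> w | Term Expr Factor; Factor -> u w | Expr w u | Term; Expr1 -> u | epsilon | Atom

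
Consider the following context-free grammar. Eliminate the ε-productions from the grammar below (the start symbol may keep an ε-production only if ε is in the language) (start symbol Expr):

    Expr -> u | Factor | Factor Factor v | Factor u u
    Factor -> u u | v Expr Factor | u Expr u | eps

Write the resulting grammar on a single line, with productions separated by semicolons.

Nullable nonterminals: {Expr, Factor}.
ε ∈ L(G) since Expr is nullable, so keep Expr → ε.
Expand every rule over subsets of its nullable positions: Expr → Factor Factor v gives Factor Factor v | Factor v | v. Expr → Factor u u gives Factor u u | u u. Factor → v Expr Factor gives v Expr Factor | v Expr | v Factor | v.

Expr -> u | Factor | Factor Factor v | Factor v | v | Factor u u | u u | ε; Factor -> u u | v Expr Factor | v Expr | v Factor | v | u Expr u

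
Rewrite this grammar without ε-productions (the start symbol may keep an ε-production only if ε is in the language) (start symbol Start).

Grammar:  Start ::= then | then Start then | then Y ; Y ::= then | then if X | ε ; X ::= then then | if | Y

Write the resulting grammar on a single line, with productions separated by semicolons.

Start ::= then | then Start then | then Y; Y ::= then | then if X | then if; X ::= then then | if | Y

Nullable set = {X, Y}.
ε ∉ L(G), so no ε-production is kept.
Add the nullable-subset variants: Y → then if X gives then if X | then if.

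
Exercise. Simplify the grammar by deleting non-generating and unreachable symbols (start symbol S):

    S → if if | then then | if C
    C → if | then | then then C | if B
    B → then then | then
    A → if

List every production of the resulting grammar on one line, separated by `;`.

Generating nonterminals: {A, B, C, S}.
Reachable from S after that: {B, C, S}.
Removed useless symbols: {A} and every production mentioning them.

S → if if | then then | if C; C → if | then | then then C | if B; B → then then | then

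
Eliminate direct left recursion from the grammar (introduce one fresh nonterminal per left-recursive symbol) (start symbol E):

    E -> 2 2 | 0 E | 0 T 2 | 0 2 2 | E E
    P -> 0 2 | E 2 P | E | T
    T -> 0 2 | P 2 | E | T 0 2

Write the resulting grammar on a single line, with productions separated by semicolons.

E -> 2 2 E' | 0 E E' | 0 T 2 E' | 0 2 2 E'; P -> 0 2 | E 2 P | E | T; T -> 0 2 T' | P 2 T' | E T'; E' -> E E' | epsilon; T' -> 0 2 T' | epsilon

Directly left-recursive nonterminals: E, T.
For E: α = {E}, β = {2 2, 0 E, 0 T 2, 0 2 2}. Rewrite as E → β E' and E' → α E' | ε.
For T: α = {0 2}, β = {0 2, P 2, E}. Rewrite as T → β T' and T' → α T' | ε.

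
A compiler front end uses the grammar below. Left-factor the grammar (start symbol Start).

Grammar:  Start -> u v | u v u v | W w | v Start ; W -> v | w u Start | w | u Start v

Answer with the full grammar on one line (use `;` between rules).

Start has alternatives sharing prefix 'u v': factor to Start → u v Start1 with Start1 → ε | u v.
W has alternatives sharing prefix 'w': factor to W → w W1 with W1 → u Start | ε.

Start -> W w | v Start | u v Start1; W -> v | u Start v | w W1; Start1 -> ε | u v; W1 -> u Start | ε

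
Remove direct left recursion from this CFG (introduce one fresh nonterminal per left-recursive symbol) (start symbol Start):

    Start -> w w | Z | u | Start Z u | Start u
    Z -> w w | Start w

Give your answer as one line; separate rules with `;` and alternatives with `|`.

Left recursion appears on Start.
For Start: α = {Z u, u}, β = {w w, Z, u}. Rewrite as Start → β Start1 and Start1 → α Start1 | ε.

Start -> w w Start1 | Z Start1 | u Start1; Z -> w w | Start w; Start1 -> Z u Start1 | u Start1 | eps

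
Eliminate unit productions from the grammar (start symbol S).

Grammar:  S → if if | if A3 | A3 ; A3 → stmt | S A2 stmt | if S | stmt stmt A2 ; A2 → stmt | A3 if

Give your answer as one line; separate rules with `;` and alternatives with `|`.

Unit pairs: S ⇒* {A3}.
For every A with A ⇒* B via unit rules, add B's non-unit alternatives to A; then delete every rule of the form X → Y.

S → if if | if A3 | stmt | S A2 stmt | if S | stmt stmt A2; A3 → stmt | S A2 stmt | if S | stmt stmt A2; A2 → stmt | A3 if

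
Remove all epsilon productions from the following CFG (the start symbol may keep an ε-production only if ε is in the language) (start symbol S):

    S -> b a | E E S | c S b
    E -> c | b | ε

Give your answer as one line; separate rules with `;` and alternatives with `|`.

S -> b a | E E S | E S | c S b; E -> c | b

Nullable nonterminals: {E}.
ε ∉ L(G), so no ε-production is kept.
Expand every rule over subsets of its nullable positions: S → E E S gives E E S | E S.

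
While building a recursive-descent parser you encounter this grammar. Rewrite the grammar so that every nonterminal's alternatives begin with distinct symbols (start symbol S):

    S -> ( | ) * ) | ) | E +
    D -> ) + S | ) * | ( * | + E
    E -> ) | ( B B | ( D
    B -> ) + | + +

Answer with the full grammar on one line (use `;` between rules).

S has alternatives sharing prefix ')': factor to S → ) S' with S' → * ) | ε.
D has alternatives sharing prefix ')': factor to D → ) D' with D' → + S | *.
E has alternatives sharing prefix '(': factor to E → ( E' with E' → B B | D.

S -> ( | E + | ) S'; D -> ( * | + E | ) D'; E -> ) | ( E'; B -> ) + | + +; S' -> * ) | ε; D' -> + S | *; E' -> B B | D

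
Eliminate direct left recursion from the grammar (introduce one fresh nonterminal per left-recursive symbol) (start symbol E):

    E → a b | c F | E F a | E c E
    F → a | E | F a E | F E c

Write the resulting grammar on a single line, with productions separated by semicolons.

Left recursion appears on E, F.
For E: α = {F a, c E}, β = {a b, c F}. Rewrite as E → β E' and E' → α E' | ε.
For F: α = {a E, E c}, β = {a, E}. Rewrite as F → β F' and F' → α F' | ε.

E → a b E' | c F E'; F → a F' | E F'; E' → F a E' | c E E' | ε; F' → a E F' | E c F' | ε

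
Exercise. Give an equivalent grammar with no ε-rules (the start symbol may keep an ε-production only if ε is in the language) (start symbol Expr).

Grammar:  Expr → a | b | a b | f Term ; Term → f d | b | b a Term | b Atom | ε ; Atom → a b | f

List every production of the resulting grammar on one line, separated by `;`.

Nullable nonterminals: {Term}.
ε ∉ L(G), so no ε-production is kept.
Add the nullable-subset variants: Expr → f Term gives f Term | f. Term → b a Term gives b a Term | b a.

Expr → a | b | a b | f Term | f; Term → f d | b | b a Term | b a | b Atom; Atom → a b | f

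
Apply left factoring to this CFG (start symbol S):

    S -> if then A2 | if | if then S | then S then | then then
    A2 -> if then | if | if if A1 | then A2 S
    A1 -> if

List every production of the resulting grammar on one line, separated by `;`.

S has alternatives sharing prefix 'if': factor to S → if S' with S' → then A2 | ε | then S.
S has alternatives sharing prefix 'then': factor to S → then S'' with S'' → S then | then.
A2 has alternatives sharing prefix 'if': factor to A2 → if A2' with A2' → then | ε | if A1.
S' has alternatives sharing prefix 'then': factor to S' → then S''' with S''' → A2 | S.

S -> if S' | then S''; A2 -> then A2 S | if A2'; A1 -> if; S' -> epsilon | then S'''; S'' -> S then | then; A2' -> then | epsilon | if A1; S''' -> A2 | S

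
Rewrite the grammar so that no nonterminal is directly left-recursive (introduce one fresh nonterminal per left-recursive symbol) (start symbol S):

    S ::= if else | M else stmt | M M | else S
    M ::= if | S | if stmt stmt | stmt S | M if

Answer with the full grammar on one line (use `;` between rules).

S ::= if else | M else stmt | M M | else S; M ::= if M' | S M' | if stmt stmt M' | stmt S M'; M' ::= if M' | eps

Directly left-recursive nonterminal: M.
For M: α = {if}, β = {if, S, if stmt stmt, stmt S}. Rewrite as M → β M' and M' → α M' | ε.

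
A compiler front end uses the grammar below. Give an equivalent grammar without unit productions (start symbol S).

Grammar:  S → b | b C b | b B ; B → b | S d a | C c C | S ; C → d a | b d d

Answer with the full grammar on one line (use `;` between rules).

S → b | b C b | b B; B → b | S d a | C c C | b C b | b B; C → d a | b d d

Unit pairs: B ⇒* {S}.
Replace each nonterminal's rules with the union of the non-unit rules of every nonterminal it unit-derives.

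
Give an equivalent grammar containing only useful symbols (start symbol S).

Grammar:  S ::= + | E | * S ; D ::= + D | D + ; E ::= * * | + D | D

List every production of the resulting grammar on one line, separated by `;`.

Generating nonterminals: {E, S}.
Reachable from S after that: {E, S}.
Removed useless symbols: {D} and every production mentioning them.

S ::= + | E | * S; E ::= * *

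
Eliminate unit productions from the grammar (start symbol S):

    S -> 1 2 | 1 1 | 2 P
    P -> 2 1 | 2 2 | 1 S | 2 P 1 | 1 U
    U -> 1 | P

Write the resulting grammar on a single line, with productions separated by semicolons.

Unit pairs: U ⇒* {P}.
Replace each nonterminal's rules with the union of the non-unit rules of every nonterminal it unit-derives.

S -> 1 2 | 1 1 | 2 P; P -> 2 1 | 2 2 | 1 S | 2 P 1 | 1 U; U -> 1 | 2 1 | 2 2 | 1 S | 2 P 1 | 1 U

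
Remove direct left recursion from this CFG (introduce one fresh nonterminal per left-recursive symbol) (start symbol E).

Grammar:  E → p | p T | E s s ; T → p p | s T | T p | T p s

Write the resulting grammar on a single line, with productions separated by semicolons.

E → p E' | p T E'; T → p p T' | s T T'; E' → s s E' | eps; T' → p T' | p s T' | eps

Directly left-recursive nonterminals: E, T.
For E: α = {s s}, β = {p, p T}. Rewrite as E → β E' and E' → α E' | ε.
For T: α = {p, p s}, β = {p p, s T}. Rewrite as T → β T' and T' → α T' | ε.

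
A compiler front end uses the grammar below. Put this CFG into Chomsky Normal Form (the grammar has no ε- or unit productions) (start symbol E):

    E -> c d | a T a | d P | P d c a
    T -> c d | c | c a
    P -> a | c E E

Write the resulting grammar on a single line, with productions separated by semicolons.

E -> X1 X2 | X3 Y1 | X2 P | P Y2; T -> X1 X2 | c | X1 X3; P -> a | X1 Y4; X1 -> c; X2 -> d; X3 -> a; Y1 -> T X3; Y2 -> X2 Y3; Y3 -> X1 X3; Y4 -> E E

Introduce a nonterminal for each terminal appearing in a rule of length ≥ 2: X1 → c, X2 → d, X3 → a.
Binarize each right-hand side of length ≥ 3 by chaining fresh nonterminals (Y1, Y2, …): affected rules were E → X3 T X3; E → P X2 X1 X3; P → X1 E E.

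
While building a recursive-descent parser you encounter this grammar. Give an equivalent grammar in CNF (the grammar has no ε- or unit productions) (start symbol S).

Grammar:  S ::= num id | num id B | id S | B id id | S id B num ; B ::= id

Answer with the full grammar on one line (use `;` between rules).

S ::= X1 X2 | X1 Y1 | X2 S | B Y2 | S Y3; B ::= id; X1 ::= num; X2 ::= id; Y1 ::= X2 B; Y2 ::= X2 X2; Y3 ::= X2 Y4; Y4 ::= B X1

Introduce a nonterminal for each terminal appearing in a rule of length ≥ 2: X1 → num, X2 → id.
Binarize each right-hand side of length ≥ 3 by chaining fresh nonterminals (Y1, Y2, …): affected rules were S → X1 X2 B; S → B X2 X2; S → S X2 B X1.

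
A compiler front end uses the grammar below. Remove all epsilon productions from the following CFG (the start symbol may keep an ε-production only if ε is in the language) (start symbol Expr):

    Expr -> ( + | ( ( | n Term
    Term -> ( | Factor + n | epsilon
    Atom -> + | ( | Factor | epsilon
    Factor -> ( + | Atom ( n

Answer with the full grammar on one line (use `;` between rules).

Nullable set = {Atom, Term}.
ε ∉ L(G), so no ε-production is kept.
For each production, add variants omitting each subset of nullable occurrences: Expr → n Term gives n Term | n. Factor → Atom ( n gives Atom ( n | ( n.

Expr -> ( + | ( ( | n Term | n; Term -> ( | Factor + n; Atom -> + | ( | Factor; Factor -> ( + | Atom ( n | ( n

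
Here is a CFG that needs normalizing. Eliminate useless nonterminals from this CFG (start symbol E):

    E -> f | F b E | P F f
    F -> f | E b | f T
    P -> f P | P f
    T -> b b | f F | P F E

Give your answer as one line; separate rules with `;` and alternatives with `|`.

Generating nonterminals: {E, F, T}.
Reachable from E after that: {E, F, T}.
Removed useless symbols: {P} and every production mentioning them.

E -> f | F b E; F -> f | E b | f T; T -> b b | f F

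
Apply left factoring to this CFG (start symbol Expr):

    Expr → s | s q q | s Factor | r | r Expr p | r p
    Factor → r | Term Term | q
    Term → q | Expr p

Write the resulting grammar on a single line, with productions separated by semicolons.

Expr → s Expr1 | r Expr2; Factor → r | Term Term | q; Term → q | Expr p; Expr1 → ε | q q | Factor; Expr2 → ε | Expr p | p

Expr has alternatives sharing prefix 's': factor to Expr → s Expr1 with Expr1 → ε | q q | Factor.
Expr has alternatives sharing prefix 'r': factor to Expr → r Expr2 with Expr2 → ε | Expr p | p.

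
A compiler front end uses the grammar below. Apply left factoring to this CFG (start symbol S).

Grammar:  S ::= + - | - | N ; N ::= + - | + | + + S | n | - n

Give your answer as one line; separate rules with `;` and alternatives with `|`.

S ::= + - | - | N; N ::= n | - n | + N'; N' ::= - | ε | + S

N has alternatives sharing prefix '+': factor to N → + N' with N' → - | ε | + S.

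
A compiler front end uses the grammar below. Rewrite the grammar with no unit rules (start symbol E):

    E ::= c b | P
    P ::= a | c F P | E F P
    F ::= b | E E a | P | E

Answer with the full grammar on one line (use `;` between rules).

E ::= c b | a | c F P | E F P; P ::= a | c F P | E F P; F ::= c b | b | E E a | a | c F P | E F P

Unit pairs: E ⇒* {P}; F ⇒* {E, P}.
For each unit pair (A, B), copy every non-unit production of B to A, then drop all unit productions.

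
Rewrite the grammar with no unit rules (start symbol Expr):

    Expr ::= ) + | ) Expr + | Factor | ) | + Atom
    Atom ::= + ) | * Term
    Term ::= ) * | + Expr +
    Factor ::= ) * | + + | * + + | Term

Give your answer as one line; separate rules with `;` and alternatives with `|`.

Unit pairs: Expr ⇒* {Factor, Term}; Factor ⇒* {Term}.
Replace each nonterminal's rules with the union of the non-unit rules of every nonterminal it unit-derives.

Expr ::= ) * | + Expr + | + + | * + + | ) + | ) Expr + | ) | + Atom; Atom ::= + ) | * Term; Term ::= ) * | + Expr +; Factor ::= ) * | + Expr + | + + | * + +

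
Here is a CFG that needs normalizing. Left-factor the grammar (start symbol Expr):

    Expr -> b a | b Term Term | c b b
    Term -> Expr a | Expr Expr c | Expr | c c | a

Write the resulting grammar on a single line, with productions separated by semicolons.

Expr -> c b b | b Expr1; Term -> c c | a | Expr Term1; Expr1 -> a | Term Term; Term1 -> a | Expr c | epsilon

Expr has alternatives sharing prefix 'b': factor to Expr → b Expr1 with Expr1 → a | Term Term.
Term has alternatives sharing prefix 'Expr': factor to Term → Expr Term1 with Term1 → a | Expr c | ε.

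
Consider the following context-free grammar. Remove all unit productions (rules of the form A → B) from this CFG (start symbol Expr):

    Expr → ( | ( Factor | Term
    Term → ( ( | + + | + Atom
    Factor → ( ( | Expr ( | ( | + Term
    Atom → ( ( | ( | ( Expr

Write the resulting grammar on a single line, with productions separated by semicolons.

Unit pairs: Expr ⇒* {Term}.
For each unit pair (A, B), copy every non-unit production of B to A, then drop all unit productions.

Expr → ( ( | + + | + Atom | ( | ( Factor; Term → ( ( | + + | + Atom; Factor → ( ( | Expr ( | ( | + Term; Atom → ( ( | ( | ( Expr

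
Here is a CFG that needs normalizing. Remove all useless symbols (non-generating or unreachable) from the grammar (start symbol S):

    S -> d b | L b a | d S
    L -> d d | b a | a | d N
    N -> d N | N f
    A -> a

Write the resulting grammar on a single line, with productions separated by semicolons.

Generating nonterminals: {A, L, S}.
Reachable from S after that: {L, S}.
Removed useless symbols: {A, N} and every production mentioning them.

S -> d b | L b a | d S; L -> d d | b a | a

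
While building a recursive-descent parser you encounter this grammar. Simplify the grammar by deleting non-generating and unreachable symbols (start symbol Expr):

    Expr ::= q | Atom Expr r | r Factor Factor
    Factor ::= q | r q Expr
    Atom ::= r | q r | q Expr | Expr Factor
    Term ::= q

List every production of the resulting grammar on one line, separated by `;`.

Expr ::= q | Atom Expr r | r Factor Factor; Factor ::= q | r q Expr; Atom ::= r | q r | q Expr | Expr Factor

Generating nonterminals: {Atom, Expr, Factor, Term}.
Reachable from Expr after that: {Atom, Expr, Factor}.
Removed useless symbols: {Term} and every production mentioning them.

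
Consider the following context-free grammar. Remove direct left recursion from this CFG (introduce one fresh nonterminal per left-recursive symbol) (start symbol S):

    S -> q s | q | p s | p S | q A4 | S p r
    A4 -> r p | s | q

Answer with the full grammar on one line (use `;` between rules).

S -> q s S' | q S' | p s S' | p S S' | q A4 S'; A4 -> r p | s | q; S' -> p r S' | epsilon

S is directly left-recursive.
For S: α = {p r}, β = {q s, q, p s, p S, q A4}. Rewrite as S → β S' and S' → α S' | ε.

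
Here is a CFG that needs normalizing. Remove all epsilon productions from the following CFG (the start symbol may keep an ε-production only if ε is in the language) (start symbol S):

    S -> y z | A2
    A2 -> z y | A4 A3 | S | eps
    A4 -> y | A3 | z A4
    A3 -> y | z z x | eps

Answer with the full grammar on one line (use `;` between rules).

S -> y z | A2 | eps; A2 -> z y | A4 A3 | A4 | A3 | S; A4 -> y | A3 | z A4 | z; A3 -> y | z z x

Nullable nonterminals: {A2, A3, A4, S}.
ε ∈ L(G) since S is nullable, so keep S → ε.
Expand every rule over subsets of its nullable positions: A2 → A4 A3 gives A4 A3 | A4 | A3. A4 → z A4 gives z A4 | z.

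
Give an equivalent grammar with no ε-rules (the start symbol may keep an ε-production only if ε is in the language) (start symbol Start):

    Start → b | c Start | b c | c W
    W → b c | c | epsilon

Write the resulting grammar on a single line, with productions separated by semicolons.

The nullable symbols are {W}.
ε ∉ L(G), so no ε-production is kept.
Add the nullable-subset variants: Start → c W gives c W | c.

Start → b | c Start | b c | c W | c; W → b c | c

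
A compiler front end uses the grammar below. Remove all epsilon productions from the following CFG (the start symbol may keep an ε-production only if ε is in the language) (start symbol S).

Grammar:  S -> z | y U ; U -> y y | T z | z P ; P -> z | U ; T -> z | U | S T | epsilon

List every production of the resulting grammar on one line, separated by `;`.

S -> z | y U; U -> y y | T z | z | z P; P -> z | U; T -> z | U | S T | S

Nullable set = {T}.
ε ∉ L(G), so no ε-production is kept.
Add the nullable-subset variants: U → T z gives T z | z. T → S T gives S T | S.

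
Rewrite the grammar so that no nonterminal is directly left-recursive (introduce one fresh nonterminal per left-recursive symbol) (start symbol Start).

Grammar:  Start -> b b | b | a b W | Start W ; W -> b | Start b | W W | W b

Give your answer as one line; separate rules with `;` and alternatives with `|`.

Start -> b b Start1 | b Start1 | a b W Start1; W -> b W1 | Start b W1; Start1 -> W Start1 | ε; W1 -> W W1 | b W1 | ε

Directly left-recursive nonterminals: Start, W.
For Start: α = {W}, β = {b b, b, a b W}. Rewrite as Start → β Start1 and Start1 → α Start1 | ε.
For W: α = {W, b}, β = {b, Start b}. Rewrite as W → β W1 and W1 → α W1 | ε.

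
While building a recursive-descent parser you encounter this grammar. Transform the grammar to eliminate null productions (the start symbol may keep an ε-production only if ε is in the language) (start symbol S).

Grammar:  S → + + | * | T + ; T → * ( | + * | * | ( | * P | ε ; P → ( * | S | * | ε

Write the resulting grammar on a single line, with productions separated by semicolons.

Nullable nonterminals: {P, T}.
ε ∉ L(G), so no ε-production is kept.
Add the nullable-subset variants: S → T + gives T + | +.

S → + + | * | T + | +; T → * ( | + * | * | ( | * P; P → ( * | S | *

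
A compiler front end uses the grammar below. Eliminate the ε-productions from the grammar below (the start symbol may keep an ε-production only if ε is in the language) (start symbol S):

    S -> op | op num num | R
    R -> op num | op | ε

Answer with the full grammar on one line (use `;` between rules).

S -> op | op num num | R | ε; R -> op num | op

Nullable nonterminals: {R, S}.
ε ∈ L(G) since S is nullable, so keep S → ε.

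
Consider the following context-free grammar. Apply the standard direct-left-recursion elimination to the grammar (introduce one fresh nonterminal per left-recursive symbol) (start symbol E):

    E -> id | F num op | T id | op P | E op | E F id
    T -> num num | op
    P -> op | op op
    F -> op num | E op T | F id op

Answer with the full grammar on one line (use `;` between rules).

E, F are directly left-recursive.
For E: α = {op, F id}, β = {id, F num op, T id, op P}. Rewrite as E → β E' and E' → α E' | ε.
For F: α = {id op}, β = {op num, E op T}. Rewrite as F → β F' and F' → α F' | ε.

E -> id E' | F num op E' | T id E' | op P E'; T -> num num | op; P -> op | op op; F -> op num F' | E op T F'; E' -> op E' | F id E' | ε; F' -> id op F' | ε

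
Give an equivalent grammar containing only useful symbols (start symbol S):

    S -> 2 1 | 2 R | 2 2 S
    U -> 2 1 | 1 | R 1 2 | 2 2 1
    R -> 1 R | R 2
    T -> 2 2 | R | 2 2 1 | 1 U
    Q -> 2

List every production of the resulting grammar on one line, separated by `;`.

Generating nonterminals: {Q, S, T, U}.
Reachable from S after that: {S}.
Removed useless symbols: {Q, R, T, U} and every production mentioning them.

S -> 2 1 | 2 2 S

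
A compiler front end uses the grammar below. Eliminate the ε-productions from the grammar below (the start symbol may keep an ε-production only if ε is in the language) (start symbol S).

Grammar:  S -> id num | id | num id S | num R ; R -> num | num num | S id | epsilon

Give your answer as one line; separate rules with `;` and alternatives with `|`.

Nullable nonterminals: {R}.
ε ∉ L(G), so no ε-production is kept.
For each production, add variants omitting each subset of nullable occurrences: S → num R gives num R | num.

S -> id num | id | num id S | num R | num; R -> num | num num | S id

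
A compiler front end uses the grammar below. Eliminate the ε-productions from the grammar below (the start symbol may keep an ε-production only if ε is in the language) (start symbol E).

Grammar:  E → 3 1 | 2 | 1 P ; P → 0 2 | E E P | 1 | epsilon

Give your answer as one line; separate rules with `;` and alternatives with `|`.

E → 3 1 | 2 | 1 P | 1; P → 0 2 | E E P | E E | 1

Nullable set = {P}.
ε ∉ L(G), so no ε-production is kept.
Expand every rule over subsets of its nullable positions: E → 1 P gives 1 P | 1. P → E E P gives E E P | E E.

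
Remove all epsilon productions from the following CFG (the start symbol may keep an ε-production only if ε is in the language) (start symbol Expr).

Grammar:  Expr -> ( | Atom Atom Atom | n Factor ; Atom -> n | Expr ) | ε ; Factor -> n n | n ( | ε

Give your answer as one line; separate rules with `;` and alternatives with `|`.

Nullable nonterminals: {Atom, Expr, Factor}.
ε ∈ L(G) since Expr is nullable, so keep Expr → ε.
For each production, add variants omitting each subset of nullable occurrences: Expr → Atom Atom Atom gives Atom Atom Atom | Atom Atom | Atom. Expr → n Factor gives n Factor | n. Atom → Expr ) gives Expr ) | ).

Expr -> ( | Atom Atom Atom | Atom Atom | Atom | n Factor | n | ε; Atom -> n | Expr ) | ); Factor -> n n | n (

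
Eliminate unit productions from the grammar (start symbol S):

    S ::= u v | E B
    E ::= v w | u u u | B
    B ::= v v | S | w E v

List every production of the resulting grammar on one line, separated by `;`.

S ::= u v | E B; E ::= v v | w E v | v w | u u u | u v | E B; B ::= v v | w E v | u v | E B

Unit pairs: B ⇒* {S}; E ⇒* {B, S}.
For each unit pair (A, B), copy every non-unit production of B to A, then drop all unit productions.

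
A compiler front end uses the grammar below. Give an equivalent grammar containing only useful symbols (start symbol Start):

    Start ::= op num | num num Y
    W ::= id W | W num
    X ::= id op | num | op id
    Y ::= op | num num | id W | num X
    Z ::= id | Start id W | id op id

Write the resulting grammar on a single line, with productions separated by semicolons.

Generating nonterminals: {Start, X, Y, Z}.
Reachable from Start after that: {Start, X, Y}.
Removed useless symbols: {W, Z} and every production mentioning them.

Start ::= op num | num num Y; X ::= id op | num | op id; Y ::= op | num num | num X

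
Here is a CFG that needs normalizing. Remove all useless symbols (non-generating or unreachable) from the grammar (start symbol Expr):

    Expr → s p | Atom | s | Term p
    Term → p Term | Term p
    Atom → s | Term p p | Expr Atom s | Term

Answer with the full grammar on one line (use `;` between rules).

Expr → s p | Atom | s; Atom → s | Expr Atom s

Generating nonterminals: {Atom, Expr}.
Reachable from Expr after that: {Atom, Expr}.
Removed useless symbols: {Term} and every production mentioning them.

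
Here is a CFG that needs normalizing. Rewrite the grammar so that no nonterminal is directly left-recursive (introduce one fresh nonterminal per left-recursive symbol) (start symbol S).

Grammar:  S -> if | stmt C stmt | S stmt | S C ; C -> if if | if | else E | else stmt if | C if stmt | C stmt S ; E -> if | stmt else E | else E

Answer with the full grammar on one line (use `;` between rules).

S -> if S' | stmt C stmt S'; C -> if if C' | if C' | else E C' | else stmt if C'; E -> if | stmt else E | else E; S' -> stmt S' | C S' | epsilon; C' -> if stmt C' | stmt S C' | epsilon

S, C are directly left-recursive.
For S: α = {stmt, C}, β = {if, stmt C stmt}. Rewrite as S → β S' and S' → α S' | ε.
For C: α = {if stmt, stmt S}, β = {if if, if, else E, else stmt if}. Rewrite as C → β C' and C' → α C' | ε.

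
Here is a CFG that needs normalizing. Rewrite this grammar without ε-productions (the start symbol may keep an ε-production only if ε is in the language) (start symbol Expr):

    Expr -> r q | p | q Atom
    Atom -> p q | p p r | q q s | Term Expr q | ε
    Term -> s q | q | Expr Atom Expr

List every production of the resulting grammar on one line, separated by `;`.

Nullable set = {Atom}.
ε ∉ L(G), so no ε-production is kept.
Add the nullable-subset variants: Expr → q Atom gives q Atom | q. Term → Expr Atom Expr gives Expr Atom Expr | Expr Expr.

Expr -> r q | p | q Atom | q; Atom -> p q | p p r | q q s | Term Expr q; Term -> s q | q | Expr Atom Expr | Expr Expr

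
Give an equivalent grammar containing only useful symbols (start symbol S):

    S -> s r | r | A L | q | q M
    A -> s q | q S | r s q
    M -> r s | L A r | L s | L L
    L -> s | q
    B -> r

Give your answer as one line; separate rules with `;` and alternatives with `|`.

Generating nonterminals: {A, B, L, M, S}.
Reachable from S after that: {A, L, M, S}.
Removed useless symbols: {B} and every production mentioning them.

S -> s r | r | A L | q | q M; A -> s q | q S | r s q; M -> r s | L A r | L s | L L; L -> s | q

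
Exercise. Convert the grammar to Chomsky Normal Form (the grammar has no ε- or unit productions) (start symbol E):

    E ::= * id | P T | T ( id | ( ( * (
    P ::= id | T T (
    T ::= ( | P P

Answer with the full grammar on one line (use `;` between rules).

E ::= X1 X2 | P T | T Y1 | X3 Y2; P ::= id | T Y4; T ::= ( | P P; X1 ::= *; X2 ::= id; X3 ::= (; Y1 ::= X3 X2; Y2 ::= X3 Y3; Y3 ::= X1 X3; Y4 ::= T X3

Introduce a nonterminal for each terminal appearing in a rule of length ≥ 2: X1 → *, X2 → id, X3 → (.
Binarize each right-hand side of length ≥ 3 by chaining fresh nonterminals (Y1, Y2, …): affected rules were E → T X3 X2; E → X3 X3 X1 X3; P → T T X3.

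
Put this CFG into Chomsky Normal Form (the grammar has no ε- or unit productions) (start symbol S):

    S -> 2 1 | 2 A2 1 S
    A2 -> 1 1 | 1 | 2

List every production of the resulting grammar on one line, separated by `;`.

Introduce a nonterminal for each terminal appearing in a rule of length ≥ 2: X1 → 2, X2 → 1.
Binarize each right-hand side of length ≥ 3 by chaining fresh nonterminals (Y1, Y2, …): affected rules were S → X1 A2 X2 S.

S -> X1 X2 | X1 Y1; A2 -> X2 X2 | 1 | 2; X1 -> 2; X2 -> 1; Y1 -> A2 Y2; Y2 -> X2 S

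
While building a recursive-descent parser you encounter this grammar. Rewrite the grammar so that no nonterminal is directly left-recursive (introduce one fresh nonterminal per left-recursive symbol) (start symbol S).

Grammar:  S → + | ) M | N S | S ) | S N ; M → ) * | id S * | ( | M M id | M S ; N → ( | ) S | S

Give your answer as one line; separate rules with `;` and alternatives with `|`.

S → + S' | ) M S' | N S S'; M → ) * M' | id S * M' | ( M'; N → ( | ) S | S; S' → ) S' | N S' | ε; M' → M id M' | S M' | ε

Directly left-recursive nonterminals: S, M.
For S: α = {), N}, β = {+, ) M, N S}. Rewrite as S → β S' and S' → α S' | ε.
For M: α = {M id, S}, β = {) *, id S *, (}. Rewrite as M → β M' and M' → α M' | ε.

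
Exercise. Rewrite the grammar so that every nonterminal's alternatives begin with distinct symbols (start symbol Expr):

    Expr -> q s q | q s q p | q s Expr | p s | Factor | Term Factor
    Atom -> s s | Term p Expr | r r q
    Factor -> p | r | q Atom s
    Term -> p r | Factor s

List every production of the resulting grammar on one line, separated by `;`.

Expr -> p s | Factor | Term Factor | q s Expr1; Atom -> s s | Term p Expr | r r q; Factor -> p | r | q Atom s; Term -> p r | Factor s; Expr1 -> Expr | q Expr11; Expr11 -> ε | p

Expr has alternatives sharing prefix 'q s': factor to Expr → q s Expr1 with Expr1 → q | q p | Expr.
Expr1 has alternatives sharing prefix 'q': factor to Expr1 → q Expr11 with Expr11 → ε | p.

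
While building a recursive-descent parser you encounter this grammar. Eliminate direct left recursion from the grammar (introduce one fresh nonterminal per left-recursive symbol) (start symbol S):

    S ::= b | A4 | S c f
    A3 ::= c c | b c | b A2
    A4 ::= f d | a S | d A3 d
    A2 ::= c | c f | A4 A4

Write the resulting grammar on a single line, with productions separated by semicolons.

Left recursion appears on S.
For S: α = {c f}, β = {b, A4}. Rewrite as S → β S' and S' → α S' | ε.

S ::= b S' | A4 S'; A3 ::= c c | b c | b A2; A4 ::= f d | a S | d A3 d; A2 ::= c | c f | A4 A4; S' ::= c f S' | ε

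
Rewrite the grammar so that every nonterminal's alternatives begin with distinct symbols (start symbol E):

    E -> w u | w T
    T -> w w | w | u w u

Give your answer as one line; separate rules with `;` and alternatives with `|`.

E -> w E'; T -> u w u | w T'; E' -> u | T; T' -> w | epsilon

E has alternatives sharing prefix 'w': factor to E → w E' with E' → u | T.
T has alternatives sharing prefix 'w': factor to T → w T' with T' → w | ε.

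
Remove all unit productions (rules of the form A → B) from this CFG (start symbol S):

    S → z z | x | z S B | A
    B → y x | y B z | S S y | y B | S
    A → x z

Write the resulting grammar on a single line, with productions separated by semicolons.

Unit pairs: B ⇒* {A, S}; S ⇒* {A}.
Replace each nonterminal's rules with the union of the non-unit rules of every nonterminal it unit-derives.

S → z z | x | z S B | x z; B → y x | y B z | S S y | y B | z z | x | z S B | x z; A → x z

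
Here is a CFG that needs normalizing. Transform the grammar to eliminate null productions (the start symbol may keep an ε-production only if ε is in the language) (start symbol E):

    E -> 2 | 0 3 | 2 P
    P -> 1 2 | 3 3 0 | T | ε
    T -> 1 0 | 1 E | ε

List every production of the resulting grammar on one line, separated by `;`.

E -> 2 | 0 3 | 2 P; P -> 1 2 | 3 3 0 | T; T -> 1 0 | 1 E

The nullable symbols are {P, T}.
ε ∉ L(G), so no ε-production is kept.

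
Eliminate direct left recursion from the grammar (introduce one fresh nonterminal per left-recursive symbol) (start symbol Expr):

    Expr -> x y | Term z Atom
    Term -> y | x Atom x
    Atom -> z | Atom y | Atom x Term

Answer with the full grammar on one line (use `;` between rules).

Atom is directly left-recursive.
For Atom: α = {y, x Term}, β = {z}. Rewrite as Atom → β Atom1 and Atom1 → α Atom1 | ε.

Expr -> x y | Term z Atom; Term -> y | x Atom x; Atom -> z Atom1; Atom1 -> y Atom1 | x Term Atom1 | ε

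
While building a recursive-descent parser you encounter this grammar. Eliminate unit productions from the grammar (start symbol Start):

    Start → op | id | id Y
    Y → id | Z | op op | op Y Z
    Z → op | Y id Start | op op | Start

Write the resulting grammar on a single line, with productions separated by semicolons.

Unit pairs: Y ⇒* {Start, Z}; Z ⇒* {Start}.
For each unit pair (A, B), copy every non-unit production of B to A, then drop all unit productions.

Start → op | id | id Y; Y → op | Y id Start | op op | id | id Y | op Y Z; Z → op | Y id Start | op op | id | id Y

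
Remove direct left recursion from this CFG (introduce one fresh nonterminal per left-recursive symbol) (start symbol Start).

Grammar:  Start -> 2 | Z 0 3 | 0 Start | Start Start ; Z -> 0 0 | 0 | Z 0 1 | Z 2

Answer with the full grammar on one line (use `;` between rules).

Start -> 2 Start1 | Z 0 3 Start1 | 0 Start Start1; Z -> 0 0 Z1 | 0 Z1; Start1 -> Start Start1 | ε; Z1 -> 0 1 Z1 | 2 Z1 | ε

Left recursion appears on Start, Z.
For Start: α = {Start}, β = {2, Z 0 3, 0 Start}. Rewrite as Start → β Start1 and Start1 → α Start1 | ε.
For Z: α = {0 1, 2}, β = {0 0, 0}. Rewrite as Z → β Z1 and Z1 → α Z1 | ε.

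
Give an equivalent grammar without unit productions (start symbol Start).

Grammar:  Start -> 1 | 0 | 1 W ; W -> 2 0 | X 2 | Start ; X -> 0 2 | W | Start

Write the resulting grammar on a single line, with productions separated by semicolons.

Start -> 1 | 0 | 1 W; W -> 1 | 0 | 1 W | 2 0 | X 2; X -> 1 | 0 | 1 W | 0 2 | 2 0 | X 2

Unit pairs: W ⇒* {Start}; X ⇒* {Start, W}.
For each unit pair (A, B), copy every non-unit production of B to A, then drop all unit productions.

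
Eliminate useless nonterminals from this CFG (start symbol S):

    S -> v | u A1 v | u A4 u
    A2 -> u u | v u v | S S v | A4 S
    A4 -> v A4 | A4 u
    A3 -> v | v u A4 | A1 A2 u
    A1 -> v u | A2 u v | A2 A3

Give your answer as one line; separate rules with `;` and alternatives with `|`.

Generating nonterminals: {A1, A2, A3, S}.
Reachable from S after that: {A1, A2, A3, S}.
Removed useless symbols: {A4} and every production mentioning them.

S -> v | u A1 v; A2 -> u u | v u v | S S v; A3 -> v | A1 A2 u; A1 -> v u | A2 u v | A2 A3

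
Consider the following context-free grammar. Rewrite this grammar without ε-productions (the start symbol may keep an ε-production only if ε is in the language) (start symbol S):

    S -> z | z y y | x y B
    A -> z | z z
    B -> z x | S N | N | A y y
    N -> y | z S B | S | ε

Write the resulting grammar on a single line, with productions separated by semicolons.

Nullable nonterminals: {B, N}.
ε ∉ L(G), so no ε-production is kept.
Add the nullable-subset variants: S → x y B gives x y B | x y. B → S N gives S N | S. N → z S B gives z S B | z S.

S -> z | z y y | x y B | x y; A -> z | z z; B -> z x | S N | S | N | A y y; N -> y | z S B | z S | S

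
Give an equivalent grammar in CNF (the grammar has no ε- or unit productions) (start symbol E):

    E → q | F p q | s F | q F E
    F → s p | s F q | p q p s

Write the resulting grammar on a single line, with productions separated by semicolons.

E → q | F Y1 | X3 F | X2 Y2; F → X3 X1 | X3 Y3 | X1 Y4; X1 → p; X2 → q; X3 → s; Y1 → X1 X2; Y2 → F E; Y3 → F X2; Y4 → X2 Y5; Y5 → X1 X3

Introduce a nonterminal for each terminal appearing in a rule of length ≥ 2: X1 → p, X2 → q, X3 → s.
Binarize each right-hand side of length ≥ 3 by chaining fresh nonterminals (Y1, Y2, …): affected rules were E → F X1 X2; E → X2 F E; F → X3 F X2; F → X1 X2 X1 X3.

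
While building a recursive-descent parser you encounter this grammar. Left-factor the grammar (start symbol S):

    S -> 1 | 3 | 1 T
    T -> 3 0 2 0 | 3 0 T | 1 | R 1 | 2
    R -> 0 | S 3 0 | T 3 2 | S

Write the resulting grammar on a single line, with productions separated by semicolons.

S -> 3 | 1 S'; T -> 1 | R 1 | 2 | 3 0 T'; R -> 0 | T 3 2 | S R'; S' -> ε | T; T' -> 2 0 | T; R' -> 3 0 | ε

S has alternatives sharing prefix '1': factor to S → 1 S' with S' → ε | T.
T has alternatives sharing prefix '3 0': factor to T → 3 0 T' with T' → 2 0 | T.
R has alternatives sharing prefix 'S': factor to R → S R' with R' → 3 0 | ε.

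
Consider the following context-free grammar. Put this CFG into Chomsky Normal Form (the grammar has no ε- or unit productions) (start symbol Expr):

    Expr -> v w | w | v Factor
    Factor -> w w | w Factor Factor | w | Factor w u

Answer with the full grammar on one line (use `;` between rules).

Introduce a nonterminal for each terminal appearing in a rule of length ≥ 2: X1 → v, X2 → w, X3 → u.
Binarize each right-hand side of length ≥ 3 by chaining fresh nonterminals (Y1, Y2, …): affected rules were Factor → X2 Factor Factor; Factor → Factor X2 X3.

Expr -> X1 X2 | w | X1 Factor; Factor -> X2 X2 | X2 Y1 | w | Factor Y2; X1 -> v; X2 -> w; X3 -> u; Y1 -> Factor Factor; Y2 -> X2 X3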